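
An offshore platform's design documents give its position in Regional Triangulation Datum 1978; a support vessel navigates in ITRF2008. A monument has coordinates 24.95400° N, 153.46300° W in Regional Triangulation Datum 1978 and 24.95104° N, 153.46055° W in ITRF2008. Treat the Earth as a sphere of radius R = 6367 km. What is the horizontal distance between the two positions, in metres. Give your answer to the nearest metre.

411 m

Δφ = 24.95104° − 24.95400° = -0.00296°; Δλ = -153.46055° − -153.46300° = +0.00245°.
1° along a meridian = πR/180 = 111125 m.
ΔN = Δφ × 111125 = -328.9 m; ΔE = Δλ × 111125 × cos(24.95400°) = +0.00245 × 111125 × 0.906647 = 246.8 m.
Distance = √(ΔE² + ΔN²) = √(246.8² + (-328.9)²) = 411.2 m.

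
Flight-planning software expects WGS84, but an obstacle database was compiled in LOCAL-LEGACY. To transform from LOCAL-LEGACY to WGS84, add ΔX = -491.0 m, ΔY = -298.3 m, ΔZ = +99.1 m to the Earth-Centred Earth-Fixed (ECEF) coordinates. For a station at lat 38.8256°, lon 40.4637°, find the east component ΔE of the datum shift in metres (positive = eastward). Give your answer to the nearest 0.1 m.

At φ = 38.8256°, λ = 40.4637°: sin φ = 0.626952, cos φ = 0.779058, sin λ = 0.648966, cos λ = 0.760817.
ΔE = −sin λ·ΔX + cos λ·ΔY = −(0.648966)·(-491.0) + (0.760817)·(-298.3) = 91.69 m.

ΔE = 91.7 m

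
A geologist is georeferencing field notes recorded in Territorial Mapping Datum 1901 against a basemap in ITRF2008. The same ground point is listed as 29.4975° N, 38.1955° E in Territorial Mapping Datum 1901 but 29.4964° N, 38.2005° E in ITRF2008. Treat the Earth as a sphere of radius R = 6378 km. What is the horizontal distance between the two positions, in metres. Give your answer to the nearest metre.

500 m

Δφ = 29.4964° − 29.4975° = -0.0011°; Δλ = 38.2005° − 38.1955° = +0.0050°.
1° along a meridian = πR/180 = 111317 m.
ΔN = Δφ × 111317 = -122.4 m; ΔE = Δλ × 111317 × cos(29.4975°) = +0.0050 × 111317 × 0.870377 = 484.4 m.
Distance = √(ΔE² + ΔN²) = √(484.4² + (-122.4)²) = 499.7 m.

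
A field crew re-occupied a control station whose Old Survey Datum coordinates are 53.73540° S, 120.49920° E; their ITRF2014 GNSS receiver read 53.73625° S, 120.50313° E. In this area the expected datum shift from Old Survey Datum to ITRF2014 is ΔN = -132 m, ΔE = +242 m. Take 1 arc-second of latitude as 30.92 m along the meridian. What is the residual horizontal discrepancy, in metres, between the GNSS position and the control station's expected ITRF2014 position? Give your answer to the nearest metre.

41 m

Observed coordinate differences: Δφ = -0.00085°, Δλ = +0.00393°.
Converting to metres (1° lat = 111312 m, cos φ = 0.591515): observed ΔN = -94.6 m, observed ΔE = 258.8 m.
Subtracting the expected shift leaves a residual of -94.6 − (-132) = 37.4 m north and 258.8 − (242) = 16.8 m east.
Residual distance = √(37.4² + 16.8²) = 41.0 m.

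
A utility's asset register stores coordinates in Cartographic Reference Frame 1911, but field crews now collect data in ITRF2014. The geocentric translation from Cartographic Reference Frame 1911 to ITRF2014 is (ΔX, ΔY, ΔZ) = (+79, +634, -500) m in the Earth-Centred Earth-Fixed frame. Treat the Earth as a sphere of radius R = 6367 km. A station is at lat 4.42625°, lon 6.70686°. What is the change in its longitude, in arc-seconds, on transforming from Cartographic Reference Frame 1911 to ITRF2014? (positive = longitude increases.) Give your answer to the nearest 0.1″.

sin φ = 0.077176, cos φ = 0.997017, sin λ = 0.116790, cos λ = 0.993157.
East component: ΔE = −sin λ·ΔX + cos λ·ΔY = −(0.116790)(79) + (0.993157)(634) = 620.43 m.
1° of latitude spans πR/180 = 111125 m; at latitude φ, 1° of longitude spans that × cos φ = 110793.7 m, so Δλ = 620.43 / 110793.7 × 3600 = 20.160″.

Δλ = 20.2″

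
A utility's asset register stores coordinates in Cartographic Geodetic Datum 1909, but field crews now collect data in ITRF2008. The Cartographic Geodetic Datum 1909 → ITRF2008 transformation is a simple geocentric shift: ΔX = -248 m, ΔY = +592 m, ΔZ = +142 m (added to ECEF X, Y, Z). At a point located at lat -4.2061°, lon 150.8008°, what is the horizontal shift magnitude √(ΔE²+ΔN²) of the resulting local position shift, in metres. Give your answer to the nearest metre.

434 m

At φ = -4.2061°, λ = 150.8008°: sin φ = -0.073344, cos φ = 0.997307, sin λ = 0.487847, cos λ = -0.872929.
ΔE = −sin λ·ΔX + cos λ·ΔY = −(0.487847)·(-248) + (-0.872929)·(592) = -395.79 m.
ΔN = −sin φ cos λ·ΔX − sin φ sin λ·ΔY + cos φ·ΔZ = −(-0.073344)(-0.872929)(-248) − (-0.073344)(0.487847)(592) + (0.997307)(142) = 178.68 m.
Horizontal magnitude = √(ΔE² + ΔN²) = √((-395.79)² + 178.68²) = 434.25 m.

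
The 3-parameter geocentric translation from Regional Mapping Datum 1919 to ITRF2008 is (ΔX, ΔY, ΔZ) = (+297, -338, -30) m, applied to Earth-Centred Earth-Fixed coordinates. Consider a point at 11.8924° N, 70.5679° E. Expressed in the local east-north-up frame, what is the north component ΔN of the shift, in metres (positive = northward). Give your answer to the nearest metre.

At φ = 11.8924°, λ = 70.5679°: sin φ = 0.206074, cos φ = 0.978536, sin λ = 0.943036, cos λ = 0.332690.
ΔN = −sin φ cos λ·ΔX − sin φ sin λ·ΔY + cos φ·ΔZ = −(0.206074)(0.332690)(297) − (0.206074)(0.943036)(-338) + (0.978536)(-30) = 15.97 m.

ΔN = 16 m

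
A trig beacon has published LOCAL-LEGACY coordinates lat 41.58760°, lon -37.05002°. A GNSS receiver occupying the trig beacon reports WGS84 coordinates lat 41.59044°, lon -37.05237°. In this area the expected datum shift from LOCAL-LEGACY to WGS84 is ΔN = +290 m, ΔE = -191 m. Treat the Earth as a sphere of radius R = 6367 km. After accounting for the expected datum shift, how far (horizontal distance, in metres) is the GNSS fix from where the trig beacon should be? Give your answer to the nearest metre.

Observed coordinate differences: Δφ = +0.00284°, Δλ = -0.00235°.
Converting to metres (1° lat = 111125 m, cos φ = 0.747942): observed ΔN = 315.6 m, observed ΔE = -195.3 m.
Subtracting the expected shift leaves a residual of 315.6 − (290) = 25.6 m north and -195.3 − (-191) = -4.3 m east.
Residual distance = √(25.6² + (-4.3)²) = 26.0 m.

26 m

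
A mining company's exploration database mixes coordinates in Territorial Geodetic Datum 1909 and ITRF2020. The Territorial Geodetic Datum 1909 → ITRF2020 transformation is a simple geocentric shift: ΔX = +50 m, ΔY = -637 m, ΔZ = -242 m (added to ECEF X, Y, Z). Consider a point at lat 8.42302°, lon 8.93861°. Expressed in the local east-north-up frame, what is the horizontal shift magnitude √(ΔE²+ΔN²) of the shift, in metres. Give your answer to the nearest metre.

678 m

At φ = 8.42302°, λ = 8.93861°: sin φ = 0.146480, cos φ = 0.989214, sin λ = 0.155376, cos λ = 0.987855.
ΔE = −sin λ·ΔX + cos λ·ΔY = −(0.155376)·(50) + (0.987855)·(-637) = -637.03 m.
ΔN = −sin φ cos λ·ΔX − sin φ sin λ·ΔY + cos φ·ΔZ = −(0.146480)(0.987855)(50) − (0.146480)(0.155376)(-637) + (0.989214)(-242) = -232.13 m.
Horizontal magnitude = √(ΔE² + ΔN²) = √((-637.03)² + (-232.13)²) = 678.01 m.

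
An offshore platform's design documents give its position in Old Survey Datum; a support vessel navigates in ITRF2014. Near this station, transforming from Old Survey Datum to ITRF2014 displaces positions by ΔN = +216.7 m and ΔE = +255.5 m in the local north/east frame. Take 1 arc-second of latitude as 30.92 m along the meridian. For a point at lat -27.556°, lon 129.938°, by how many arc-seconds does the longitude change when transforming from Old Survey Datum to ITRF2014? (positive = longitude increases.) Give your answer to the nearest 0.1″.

At latitude -27.556°, cos φ = 0.886559.
1″ of longitude at this latitude = 30.92 × cos φ = 27.4124 m, so Δλ = 255.5 / 27.4124 = 9.321″.

Δλ = 9.3″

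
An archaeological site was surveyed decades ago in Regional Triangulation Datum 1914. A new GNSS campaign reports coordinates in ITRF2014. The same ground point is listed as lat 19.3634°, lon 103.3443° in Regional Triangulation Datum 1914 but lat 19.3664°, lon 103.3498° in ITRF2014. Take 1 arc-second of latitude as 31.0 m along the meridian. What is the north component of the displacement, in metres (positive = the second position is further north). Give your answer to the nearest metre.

Δφ = 19.3664° − 19.3634° = +0.0030°; Δλ = 103.3498° − 103.3443° = +0.0055°.
1° of latitude = 3600 × 31.00 = 111600 m.
ΔN = Δφ × 111600 = 334.8 m; ΔE = Δλ × 111600 × cos(19.3634°) = +0.0055 × 111600 × 0.943435 = 579.1 m.

ΔN = 335 m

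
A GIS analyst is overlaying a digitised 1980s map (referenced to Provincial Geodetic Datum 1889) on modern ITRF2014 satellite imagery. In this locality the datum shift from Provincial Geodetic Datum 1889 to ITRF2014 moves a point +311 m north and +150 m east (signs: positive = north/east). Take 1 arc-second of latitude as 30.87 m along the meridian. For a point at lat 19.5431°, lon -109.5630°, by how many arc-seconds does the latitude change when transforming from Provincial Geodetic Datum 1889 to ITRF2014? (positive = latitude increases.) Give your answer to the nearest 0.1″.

Δφ = 10.1″

1″ of latitude = 30.87 m, so Δφ = 311.0 / 30.87 = 10.075″.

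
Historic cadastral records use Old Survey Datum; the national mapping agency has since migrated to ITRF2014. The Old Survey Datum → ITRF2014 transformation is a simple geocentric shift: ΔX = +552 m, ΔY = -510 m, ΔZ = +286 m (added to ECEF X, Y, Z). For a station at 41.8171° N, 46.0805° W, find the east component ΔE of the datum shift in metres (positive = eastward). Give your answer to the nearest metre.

The local east axis at (φ, λ) is (−sin λ, cos λ, 0), so ΔE = −sin(-46.0805°)·552 + cos(-46.0805°)·(-510) = 43.85 m.

ΔE = 44 m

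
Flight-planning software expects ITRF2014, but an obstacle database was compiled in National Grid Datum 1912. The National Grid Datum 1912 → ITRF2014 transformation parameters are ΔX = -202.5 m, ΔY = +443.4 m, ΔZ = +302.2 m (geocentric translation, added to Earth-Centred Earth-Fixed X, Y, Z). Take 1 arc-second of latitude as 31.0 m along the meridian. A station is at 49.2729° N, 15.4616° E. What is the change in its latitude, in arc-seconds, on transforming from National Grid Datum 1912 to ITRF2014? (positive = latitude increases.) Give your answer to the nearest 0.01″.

Δφ = 8.24″

sin φ = 0.757826, cos φ = 0.652457, sin λ = 0.266592, cos λ = 0.963809.
North component: ΔN = −sin φ cos λ·ΔX − sin φ sin λ·ΔY + cos φ·ΔZ = −(0.757826)(0.963809)(-202.5) − (0.757826)(0.266592)(443.4) + (0.652457)(302.2) = 255.50 m.
1° of latitude spans 3600 × 31.00 = 111600 m, so Δφ = 255.50 / 111600 × 3600 = 8.242″.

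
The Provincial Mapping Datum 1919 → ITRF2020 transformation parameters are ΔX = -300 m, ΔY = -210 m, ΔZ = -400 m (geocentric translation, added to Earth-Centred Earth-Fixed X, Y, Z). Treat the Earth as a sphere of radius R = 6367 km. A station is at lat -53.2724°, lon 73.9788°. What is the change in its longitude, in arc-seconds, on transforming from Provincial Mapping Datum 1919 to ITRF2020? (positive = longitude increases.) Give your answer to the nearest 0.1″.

sin φ = -0.801488, cos φ = 0.598011, sin λ = 0.961160, cos λ = 0.275993.
East component: ΔE = −sin λ·ΔX + cos λ·ΔY = −(0.961160)(-300) + (0.275993)(-210) = 230.39 m.
1° of latitude spans πR/180 = 111125 m; at latitude φ, 1° of longitude spans that × cos φ = 66454.1 m, so Δλ = 230.39 / 66454.1 × 3600 = 12.481″.

Δλ = 12.5″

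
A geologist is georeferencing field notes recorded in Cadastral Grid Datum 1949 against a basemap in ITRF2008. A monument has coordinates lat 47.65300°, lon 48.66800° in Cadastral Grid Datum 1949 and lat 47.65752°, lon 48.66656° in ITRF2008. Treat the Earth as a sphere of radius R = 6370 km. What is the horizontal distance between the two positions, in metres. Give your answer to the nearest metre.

514 m

Δφ = 47.65752° − 47.65300° = +0.00452°; Δλ = 48.66656° − 48.66800° = -0.00144°.
1° along a meridian = πR/180 = 111177 m.
ΔN = Δφ × 111177 = 502.5 m; ΔE = Δλ × 111177 × cos(47.65300°) = -0.00144 × 111177 × 0.673619 = -107.8 m.
Distance = √(ΔE² + ΔN²) = √((-107.8)² + 502.5²) = 514.0 m.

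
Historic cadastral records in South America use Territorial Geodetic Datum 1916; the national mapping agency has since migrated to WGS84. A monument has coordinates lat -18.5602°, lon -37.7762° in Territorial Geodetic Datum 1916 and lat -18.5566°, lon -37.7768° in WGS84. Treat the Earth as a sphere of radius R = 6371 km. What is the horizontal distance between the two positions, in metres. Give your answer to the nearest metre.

Δφ = -18.5566° − -18.5602° = +0.0036°; Δλ = -37.7768° − -37.7762° = -0.0006°.
1° along a meridian = πR/180 = 111195 m.
ΔN = Δφ × 111195 = 400.3 m; ΔE = Δλ × 111195 × cos(-18.5602°) = -0.0006 × 111195 × 0.947990 = -63.2 m.
Distance = √(ΔE² + ΔN²) = √((-63.2)² + 400.3²) = 405.3 m.

405 m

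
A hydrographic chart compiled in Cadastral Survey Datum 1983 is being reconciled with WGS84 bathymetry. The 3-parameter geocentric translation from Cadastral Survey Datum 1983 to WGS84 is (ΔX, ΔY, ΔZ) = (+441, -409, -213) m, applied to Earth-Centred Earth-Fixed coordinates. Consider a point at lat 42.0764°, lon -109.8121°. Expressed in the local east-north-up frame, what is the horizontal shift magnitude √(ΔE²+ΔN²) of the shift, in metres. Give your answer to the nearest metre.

637 m

At φ = 42.0764°, λ = -109.8121°: sin φ = 0.670121, cos φ = 0.742252, sin λ = -0.940809, cos λ = -0.338937.
ΔE = −sin λ·ΔX + cos λ·ΔY = −(-0.940809)·(441) + (-0.338937)·(-409) = 553.52 m.
ΔN = −sin φ cos λ·ΔX − sin φ sin λ·ΔY + cos φ·ΔZ = −(0.670121)(-0.338937)(441) − (0.670121)(-0.940809)(-409) + (0.742252)(-213) = -315.79 m.
Horizontal magnitude = √(ΔE² + ΔN²) = √(553.52² + (-315.79)²) = 637.27 m.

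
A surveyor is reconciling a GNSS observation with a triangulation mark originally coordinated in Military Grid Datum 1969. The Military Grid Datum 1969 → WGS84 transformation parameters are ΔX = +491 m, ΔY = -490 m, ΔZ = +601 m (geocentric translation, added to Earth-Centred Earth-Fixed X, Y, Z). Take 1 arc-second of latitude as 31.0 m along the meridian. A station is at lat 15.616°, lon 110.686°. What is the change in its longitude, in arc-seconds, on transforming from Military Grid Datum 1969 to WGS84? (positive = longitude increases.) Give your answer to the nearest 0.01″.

sin φ = 0.269189, cos φ = 0.963087, sin λ = 0.935530, cos λ = -0.353246.
East component: ΔE = −sin λ·ΔX + cos λ·ΔY = −(0.935530)(491) + (-0.353246)(-490) = -286.25 m.
1° of latitude spans 3600 × 31.00 = 111600 m; at latitude φ, 1° of longitude spans that × cos φ = 107480.6 m, so Δλ = -286.25 / 107480.6 × 3600 = -9.588″.

Δλ = -9.59″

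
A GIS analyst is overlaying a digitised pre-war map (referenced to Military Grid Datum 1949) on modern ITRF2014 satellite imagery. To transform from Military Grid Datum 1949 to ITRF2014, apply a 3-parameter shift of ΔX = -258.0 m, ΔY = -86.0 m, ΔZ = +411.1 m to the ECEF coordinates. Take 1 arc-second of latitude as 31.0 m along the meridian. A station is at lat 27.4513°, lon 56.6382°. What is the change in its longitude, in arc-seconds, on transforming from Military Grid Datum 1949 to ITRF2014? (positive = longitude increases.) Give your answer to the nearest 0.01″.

Δλ = 6.11″

sin φ = 0.460995, cos φ = 0.887403, sin λ = 0.835215, cos λ = 0.549924.
East component: ΔE = −sin λ·ΔX + cos λ·ΔY = −(0.835215)(-258.0) + (0.549924)(-86.0) = 168.19 m.
1° of latitude spans 3600 × 31.00 = 111600 m; at latitude φ, 1° of longitude spans that × cos φ = 99034.2 m, so Δλ = 168.19 / 99034.2 × 3600 = 6.114″.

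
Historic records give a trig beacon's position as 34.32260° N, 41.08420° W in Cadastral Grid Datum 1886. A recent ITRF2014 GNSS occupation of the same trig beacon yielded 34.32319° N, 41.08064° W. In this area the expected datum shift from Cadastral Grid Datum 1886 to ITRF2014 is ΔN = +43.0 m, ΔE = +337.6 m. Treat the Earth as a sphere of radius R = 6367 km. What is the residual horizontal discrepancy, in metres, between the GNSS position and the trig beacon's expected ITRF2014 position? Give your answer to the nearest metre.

Observed coordinate differences: Δφ = +0.00059°, Δλ = +0.00356°.
Converting to metres (1° lat = 111125 m, cos φ = 0.825876): observed ΔN = 65.6 m, observed ΔE = 326.7 m.
Subtracting the expected shift leaves a residual of 65.6 − (43.0) = 22.6 m north and 326.7 − (337.6) = -10.9 m east.
Residual distance = √(22.6² + (-10.9)²) = 25.0 m.

25 m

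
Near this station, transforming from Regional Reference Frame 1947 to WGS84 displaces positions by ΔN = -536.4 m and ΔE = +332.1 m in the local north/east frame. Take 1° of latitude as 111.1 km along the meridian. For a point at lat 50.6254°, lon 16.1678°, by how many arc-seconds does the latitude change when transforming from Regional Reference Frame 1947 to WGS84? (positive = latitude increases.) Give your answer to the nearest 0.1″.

Δφ = -17.4″

1° of latitude = 111.1 km, so Δφ = -536.4 / 111100 = -0.0048281° = -17.381″.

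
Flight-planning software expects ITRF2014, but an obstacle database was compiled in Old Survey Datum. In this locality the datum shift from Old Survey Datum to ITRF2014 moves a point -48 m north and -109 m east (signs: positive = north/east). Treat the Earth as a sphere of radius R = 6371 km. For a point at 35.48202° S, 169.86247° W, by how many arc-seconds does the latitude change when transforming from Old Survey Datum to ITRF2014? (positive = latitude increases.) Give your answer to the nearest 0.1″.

Δφ = -1.6″

On a sphere of radius R, 1 rad of latitude = R, so Δφ = ΔN / R = -48.0 / 6371000 = -7.5341e-06 rad = -1.554″.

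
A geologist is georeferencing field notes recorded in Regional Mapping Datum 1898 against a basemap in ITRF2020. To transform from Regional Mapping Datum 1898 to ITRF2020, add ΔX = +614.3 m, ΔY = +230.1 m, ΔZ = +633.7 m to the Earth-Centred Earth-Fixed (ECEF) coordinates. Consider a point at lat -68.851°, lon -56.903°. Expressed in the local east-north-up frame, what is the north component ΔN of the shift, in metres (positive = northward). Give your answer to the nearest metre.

ΔN = 362 m

The local north axis is (−sin φ cos λ, −sin φ sin λ, cos φ), giving ΔN = 312.850 − 179.782 + 228.636 = 361.70 m.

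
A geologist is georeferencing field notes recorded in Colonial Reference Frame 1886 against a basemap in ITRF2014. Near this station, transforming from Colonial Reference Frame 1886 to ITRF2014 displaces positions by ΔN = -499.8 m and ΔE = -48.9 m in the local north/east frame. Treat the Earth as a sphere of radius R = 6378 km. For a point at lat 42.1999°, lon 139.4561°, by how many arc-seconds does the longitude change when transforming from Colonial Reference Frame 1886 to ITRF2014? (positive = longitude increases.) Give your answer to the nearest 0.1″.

Δλ = -2.1″

At latitude 42.1999°, cos φ = 0.740806.
One radian of longitude at latitude φ spans R cos φ, so Δλ = ΔE / (R cos φ) = -48.9 / (6378000 × 0.740806) = -1.0350e-05 rad = -2.135″.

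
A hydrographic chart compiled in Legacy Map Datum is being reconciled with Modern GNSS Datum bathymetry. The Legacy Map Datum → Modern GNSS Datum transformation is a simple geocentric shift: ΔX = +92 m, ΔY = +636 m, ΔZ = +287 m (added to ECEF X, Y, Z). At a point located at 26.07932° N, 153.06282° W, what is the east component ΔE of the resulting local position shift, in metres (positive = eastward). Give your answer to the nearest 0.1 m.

At φ = 26.07932°, λ = -153.06282°: sin φ = 0.439615, cos φ = 0.898186, sin λ = -0.453013, cos λ = -0.891504.
ΔE = −sin λ·ΔX + cos λ·ΔY = −(-0.453013)·(92) + (-0.891504)·(636) = -525.32 m.

ΔE = -525.3 m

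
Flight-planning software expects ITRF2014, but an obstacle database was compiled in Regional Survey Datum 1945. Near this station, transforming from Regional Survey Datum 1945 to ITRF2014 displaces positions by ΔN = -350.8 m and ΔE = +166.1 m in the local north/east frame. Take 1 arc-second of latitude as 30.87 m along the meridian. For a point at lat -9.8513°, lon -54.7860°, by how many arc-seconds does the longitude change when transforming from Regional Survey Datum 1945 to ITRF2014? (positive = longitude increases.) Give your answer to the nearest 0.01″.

Δλ = 5.46″

At latitude -9.8513°, cos φ = 0.985255.
1″ of longitude at this latitude = 30.87 × cos φ = 30.4148 m, so Δλ = 166.1 / 30.4148 = 5.461″.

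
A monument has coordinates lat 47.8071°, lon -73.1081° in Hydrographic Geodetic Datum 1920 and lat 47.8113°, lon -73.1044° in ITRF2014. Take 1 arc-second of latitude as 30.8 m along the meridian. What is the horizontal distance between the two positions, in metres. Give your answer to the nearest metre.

541 m

Δφ = 47.8113° − 47.8071° = +0.0042°; Δλ = -73.1044° − -73.1081° = +0.0037°.
1° of latitude = 3600 × 30.80 = 110880 m.
ΔN = Δφ × 110880 = 465.7 m; ΔE = Δλ × 110880 × cos(47.8071°) = +0.0037 × 110880 × 0.671629 = 275.5 m.
Distance = √(ΔE² + ΔN²) = √(275.5² + 465.7²) = 541.1 m.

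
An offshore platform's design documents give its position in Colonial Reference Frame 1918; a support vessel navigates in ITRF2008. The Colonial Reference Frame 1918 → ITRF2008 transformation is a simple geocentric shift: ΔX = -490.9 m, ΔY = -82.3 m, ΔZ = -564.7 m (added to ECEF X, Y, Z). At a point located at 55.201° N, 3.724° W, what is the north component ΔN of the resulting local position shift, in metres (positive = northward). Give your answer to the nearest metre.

The local north axis is (−sin φ cos λ, −sin φ sin λ, cos φ), giving ΔN = 402.256 − 4.389 − 322.274 = 75.59 m.

ΔN = 76 m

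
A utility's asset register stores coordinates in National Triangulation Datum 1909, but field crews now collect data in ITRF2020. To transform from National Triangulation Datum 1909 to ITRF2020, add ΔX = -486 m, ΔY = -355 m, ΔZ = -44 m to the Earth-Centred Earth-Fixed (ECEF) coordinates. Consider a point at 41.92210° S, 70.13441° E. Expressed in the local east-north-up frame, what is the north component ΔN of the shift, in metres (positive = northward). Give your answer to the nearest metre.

At φ = -41.92210°, λ = 70.13441°: sin φ = -0.668120, cos φ = 0.744054, sin λ = 0.940492, cos λ = 0.339815.
ΔN = −sin φ cos λ·ΔX − sin φ sin λ·ΔY + cos φ·ΔZ = −(-0.668120)(0.339815)(-486) − (-0.668120)(0.940492)(-355) + (0.744054)(-44) = -366.15 m.

ΔN = -366 m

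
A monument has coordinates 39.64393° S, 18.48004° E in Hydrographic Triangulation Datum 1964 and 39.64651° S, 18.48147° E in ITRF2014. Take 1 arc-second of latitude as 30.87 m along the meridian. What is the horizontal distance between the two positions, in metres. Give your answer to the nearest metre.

312 m

Δφ = -39.64651° − -39.64393° = -0.00258°; Δλ = 18.48147° − 18.48004° = +0.00143°.
1° of latitude = 3600 × 30.87 = 111132 m.
ΔN = Δφ × 111132 = -286.7 m; ΔE = Δλ × 111132 × cos(-39.64393°) = +0.00143 × 111132 × 0.770024 = 122.4 m.
Distance = √(ΔE² + ΔN²) = √(122.4² + (-286.7)²) = 311.7 m.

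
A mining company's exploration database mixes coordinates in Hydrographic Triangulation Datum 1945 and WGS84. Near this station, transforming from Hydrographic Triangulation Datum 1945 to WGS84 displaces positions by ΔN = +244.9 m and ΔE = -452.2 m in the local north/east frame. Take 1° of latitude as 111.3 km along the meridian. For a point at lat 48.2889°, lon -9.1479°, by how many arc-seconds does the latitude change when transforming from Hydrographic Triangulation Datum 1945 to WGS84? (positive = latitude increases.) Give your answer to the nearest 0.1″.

Δφ = 7.9″

1° of latitude = 111.3 km, so Δφ = 244.9 / 111300 = 0.0022004° = 7.921″.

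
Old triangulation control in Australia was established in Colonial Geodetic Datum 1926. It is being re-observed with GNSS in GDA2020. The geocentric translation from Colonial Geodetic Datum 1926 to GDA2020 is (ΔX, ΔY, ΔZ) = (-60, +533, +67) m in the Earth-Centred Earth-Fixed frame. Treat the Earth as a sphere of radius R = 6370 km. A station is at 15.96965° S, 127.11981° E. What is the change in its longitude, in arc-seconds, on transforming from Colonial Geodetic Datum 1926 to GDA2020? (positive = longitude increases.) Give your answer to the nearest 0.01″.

Δλ = -9.22″

sin φ = -0.275128, cos φ = 0.961408, sin λ = 0.797375, cos λ = -0.603484.
East component: ΔE = −sin λ·ΔX + cos λ·ΔY = −(0.797375)(-60) + (-0.603484)(533) = -273.81 m.
1° of latitude spans πR/180 = 111177 m; at latitude φ, 1° of longitude spans that × cos φ = 106886.9 m, so Δλ = -273.81 / 106886.9 × 3600 = -9.222″.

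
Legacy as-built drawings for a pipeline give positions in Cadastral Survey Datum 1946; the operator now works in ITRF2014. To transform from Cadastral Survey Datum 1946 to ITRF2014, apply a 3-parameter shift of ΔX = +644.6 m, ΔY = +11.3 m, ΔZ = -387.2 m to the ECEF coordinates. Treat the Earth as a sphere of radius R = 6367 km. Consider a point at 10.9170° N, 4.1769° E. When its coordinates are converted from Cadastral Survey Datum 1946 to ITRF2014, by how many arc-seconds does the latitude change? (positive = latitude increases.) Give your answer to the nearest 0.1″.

sin φ = 0.189387, cos φ = 0.981903, sin λ = 0.072836, cos λ = 0.997344.
North component: ΔN = −sin φ cos λ·ΔX − sin φ sin λ·ΔY + cos φ·ΔZ = −(0.189387)(0.997344)(644.6) − (0.189387)(0.072836)(11.3) + (0.981903)(-387.2) = -502.10 m.
1° of latitude spans πR/180 = 111125 m, so Δφ = -502.10 / 111125 × 3600 = -16.266″.

Δφ = -16.3″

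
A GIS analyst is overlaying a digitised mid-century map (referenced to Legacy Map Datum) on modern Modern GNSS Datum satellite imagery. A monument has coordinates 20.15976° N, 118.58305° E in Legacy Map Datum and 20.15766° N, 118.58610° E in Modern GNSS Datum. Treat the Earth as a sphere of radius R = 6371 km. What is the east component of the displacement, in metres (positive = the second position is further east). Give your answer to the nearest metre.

Δφ = 20.15766° − 20.15976° = -0.00210°; Δλ = 118.58610° − 118.58305° = +0.00305°.
1° along a meridian = πR/180 = 111195 m.
ΔN = Δφ × 111195 = -233.5 m; ΔE = Δλ × 111195 × cos(20.15976°) = +0.00305 × 111195 × 0.938735 = 318.4 m.

ΔE = 318 m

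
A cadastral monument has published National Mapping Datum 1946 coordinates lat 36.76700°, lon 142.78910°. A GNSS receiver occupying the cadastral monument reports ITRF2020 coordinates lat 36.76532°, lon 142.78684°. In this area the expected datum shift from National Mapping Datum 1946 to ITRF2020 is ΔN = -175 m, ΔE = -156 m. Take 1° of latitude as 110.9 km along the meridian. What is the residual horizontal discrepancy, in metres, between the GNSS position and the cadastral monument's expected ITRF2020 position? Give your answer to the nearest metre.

46 m

Observed coordinate differences: Δφ = -0.00168°, Δλ = -0.00226°.
Converting to metres (1° lat = 110900 m, cos φ = 0.801076): observed ΔN = -186.3 m, observed ΔE = -200.8 m.
Subtracting the expected shift leaves a residual of -186.3 − (-175) = -11.3 m north and -200.8 − (-156) = -44.8 m east.
Residual distance = √((-11.3)² + (-44.8)²) = 46.2 m.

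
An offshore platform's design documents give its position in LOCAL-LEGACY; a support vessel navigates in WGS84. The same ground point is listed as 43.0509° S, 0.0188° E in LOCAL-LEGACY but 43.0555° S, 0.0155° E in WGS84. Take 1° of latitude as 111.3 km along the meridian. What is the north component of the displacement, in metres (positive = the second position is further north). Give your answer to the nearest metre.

ΔN = -512 m

Δφ = -43.0555° − -43.0509° = -0.0046°; Δλ = 0.0155° − 0.0188° = -0.0033°.
ΔN = Δφ × 111300 = -512.0 m; ΔE = Δλ × 111300 × cos(-43.0509°) = -0.0033 × 111300 × 0.730748 = -268.4 m.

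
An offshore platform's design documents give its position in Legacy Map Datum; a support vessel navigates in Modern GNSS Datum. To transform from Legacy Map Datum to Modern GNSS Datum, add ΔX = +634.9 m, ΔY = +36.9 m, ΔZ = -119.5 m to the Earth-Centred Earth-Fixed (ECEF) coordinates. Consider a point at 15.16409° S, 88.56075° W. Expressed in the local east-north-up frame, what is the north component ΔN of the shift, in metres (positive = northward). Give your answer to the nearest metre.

ΔN = -121 m

At φ = -15.16409°, λ = -88.56075°: sin φ = -0.261584, cos φ = 0.965181, sin λ = -0.999685, cos λ = 0.025117.
ΔN = −sin φ cos λ·ΔX − sin φ sin λ·ΔY + cos φ·ΔZ = −(-0.261584)(0.025117)(634.9) − (-0.261584)(-0.999685)(36.9) + (0.965181)(-119.5) = -120.82 m.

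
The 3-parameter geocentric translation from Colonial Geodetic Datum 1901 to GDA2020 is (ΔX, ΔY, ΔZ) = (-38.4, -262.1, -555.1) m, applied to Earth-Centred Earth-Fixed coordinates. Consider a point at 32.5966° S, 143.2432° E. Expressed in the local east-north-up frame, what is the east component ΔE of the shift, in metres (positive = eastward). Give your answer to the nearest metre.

At φ = -32.5966°, λ = 143.2432°: sin φ = -0.538721, cos φ = 0.842484, sin λ = 0.598420, cos λ = -0.801183.
ΔE = −sin λ·ΔX + cos λ·ΔY = −(0.598420)·(-38.4) + (-0.801183)·(-262.1) = 232.97 m.

ΔE = 233 m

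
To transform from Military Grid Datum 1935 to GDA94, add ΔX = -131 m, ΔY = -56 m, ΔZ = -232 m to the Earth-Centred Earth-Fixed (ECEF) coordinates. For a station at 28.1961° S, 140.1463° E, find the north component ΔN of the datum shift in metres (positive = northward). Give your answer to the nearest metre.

At φ = -28.1961°, λ = 140.1463°: sin φ = -0.472491, cos φ = 0.881336, sin λ = 0.640829, cos λ = -0.767683.
ΔN = −sin φ cos λ·ΔX − sin φ sin λ·ΔY + cos φ·ΔZ = −(-0.472491)(-0.767683)(-131) − (-0.472491)(0.640829)(-56) + (0.881336)(-232) = -173.91 m.

ΔN = -174 m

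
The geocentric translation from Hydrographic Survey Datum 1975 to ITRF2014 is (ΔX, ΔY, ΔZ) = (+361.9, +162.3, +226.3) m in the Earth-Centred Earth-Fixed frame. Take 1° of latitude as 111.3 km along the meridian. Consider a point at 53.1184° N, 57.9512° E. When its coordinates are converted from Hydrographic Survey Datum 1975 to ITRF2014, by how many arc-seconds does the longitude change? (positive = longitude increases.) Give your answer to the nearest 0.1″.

Δλ = -11.9″

sin φ = 0.799877, cos φ = 0.600163, sin λ = 0.847596, cos λ = 0.530641.
East component: ΔE = −sin λ·ΔX + cos λ·ΔY = −(0.847596)(361.9) + (0.530641)(162.3) = -220.62 m.
1° of latitude spans 111300 m; at latitude φ, 1° of longitude spans that × cos φ = 66798.2 m, so Δλ = -220.62 / 66798.2 × 3600 = -11.890″.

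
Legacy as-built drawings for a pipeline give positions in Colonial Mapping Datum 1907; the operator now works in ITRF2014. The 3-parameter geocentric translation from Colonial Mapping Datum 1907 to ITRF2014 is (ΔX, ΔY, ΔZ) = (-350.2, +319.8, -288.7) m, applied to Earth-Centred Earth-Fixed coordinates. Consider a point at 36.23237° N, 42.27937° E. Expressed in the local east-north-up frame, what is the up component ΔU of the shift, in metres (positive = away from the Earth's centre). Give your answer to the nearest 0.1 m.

ΔU = -206.1 m

The local up (radial) axis is (cos φ cos λ, cos φ sin λ, sin φ), giving ΔU = -209.000 + 173.541 − 170.639 = -206.10 m.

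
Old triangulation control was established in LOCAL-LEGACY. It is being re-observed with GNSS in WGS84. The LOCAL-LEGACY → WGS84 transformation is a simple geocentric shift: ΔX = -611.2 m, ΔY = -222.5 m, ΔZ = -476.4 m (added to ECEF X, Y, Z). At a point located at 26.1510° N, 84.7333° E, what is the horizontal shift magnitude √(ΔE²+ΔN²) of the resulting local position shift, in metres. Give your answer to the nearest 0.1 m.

At φ = 26.1510°, λ = 84.7333°: sin φ = 0.440738, cos φ = 0.897636, sin λ = 0.995778, cos λ = 0.091792.
ΔE = −sin λ·ΔX + cos λ·ΔY = −(0.995778)·(-611.2) + (0.091792)·(-222.5) = 588.20 m.
ΔN = −sin φ cos λ·ΔX − sin φ sin λ·ΔY + cos φ·ΔZ = −(0.440738)(0.091792)(-611.2) − (0.440738)(0.995778)(-222.5) + (0.897636)(-476.4) = -305.26 m.
Horizontal magnitude = √(ΔE² + ΔN²) = √(588.20² + (-305.26)²) = 662.69 m.

662.7 m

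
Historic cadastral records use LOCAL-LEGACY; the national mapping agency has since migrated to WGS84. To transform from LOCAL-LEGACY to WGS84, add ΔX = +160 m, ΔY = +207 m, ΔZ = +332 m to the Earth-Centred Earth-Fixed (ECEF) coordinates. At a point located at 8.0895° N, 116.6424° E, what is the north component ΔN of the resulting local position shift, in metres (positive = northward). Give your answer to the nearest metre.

The local north axis is (−sin φ cos λ, −sin φ sin λ, cos φ), giving ΔN = 10.096 − 26.036 + 328.696 = 312.76 m.

ΔN = 313 m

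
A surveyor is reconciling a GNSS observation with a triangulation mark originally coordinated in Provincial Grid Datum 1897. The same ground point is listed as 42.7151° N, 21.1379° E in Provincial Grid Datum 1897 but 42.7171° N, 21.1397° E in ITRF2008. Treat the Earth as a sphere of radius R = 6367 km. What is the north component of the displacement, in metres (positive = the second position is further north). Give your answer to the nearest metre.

ΔN = 222 m

Δφ = 42.7171° − 42.7151° = +0.0020°; Δλ = 21.1397° − 21.1379° = +0.0018°.
1° along a meridian = πR/180 = 111125 m.
ΔN = Δφ × 111125 = 222.3 m; ΔE = Δλ × 111125 × cos(42.7151°) = +0.0018 × 111125 × 0.734736 = 147.0 m.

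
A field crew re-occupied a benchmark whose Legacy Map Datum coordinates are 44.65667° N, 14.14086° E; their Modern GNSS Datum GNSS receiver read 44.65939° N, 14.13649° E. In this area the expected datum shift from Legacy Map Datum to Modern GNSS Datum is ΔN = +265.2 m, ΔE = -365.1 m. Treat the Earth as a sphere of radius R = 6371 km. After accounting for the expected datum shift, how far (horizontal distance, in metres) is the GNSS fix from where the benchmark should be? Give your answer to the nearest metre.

42 m

Observed coordinate differences: Δφ = +0.00272°, Δλ = -0.00437°.
Converting to metres (1° lat = 111195 m, cos φ = 0.711331): observed ΔN = 302.5 m, observed ΔE = -345.7 m.
Subtracting the expected shift leaves a residual of 302.5 − (265.2) = 37.3 m north and -345.7 − (-365.1) = 19.4 m east.
Residual distance = √(37.3² + 19.4²) = 42.0 m.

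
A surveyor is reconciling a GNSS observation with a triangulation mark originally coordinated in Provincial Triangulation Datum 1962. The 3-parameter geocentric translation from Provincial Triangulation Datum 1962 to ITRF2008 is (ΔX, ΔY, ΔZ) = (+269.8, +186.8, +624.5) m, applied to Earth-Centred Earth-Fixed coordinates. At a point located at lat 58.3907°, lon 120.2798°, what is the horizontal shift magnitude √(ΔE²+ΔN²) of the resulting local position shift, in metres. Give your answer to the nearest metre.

448 m

The local east axis at (φ, λ) is (−sin λ, cos λ, 0), so ΔE = −sin(120.2798°)·269.8 + cos(120.2798°)·186.8 = -327.18 m.
The local north axis is (−sin φ cos λ, −sin φ sin λ, cos φ), giving ΔN = 115.857 − 137.383 + 327.316 = 305.79 m.
Horizontal magnitude = √(ΔE² + ΔN²) = √((-327.18)² + 305.79²) = 447.83 m.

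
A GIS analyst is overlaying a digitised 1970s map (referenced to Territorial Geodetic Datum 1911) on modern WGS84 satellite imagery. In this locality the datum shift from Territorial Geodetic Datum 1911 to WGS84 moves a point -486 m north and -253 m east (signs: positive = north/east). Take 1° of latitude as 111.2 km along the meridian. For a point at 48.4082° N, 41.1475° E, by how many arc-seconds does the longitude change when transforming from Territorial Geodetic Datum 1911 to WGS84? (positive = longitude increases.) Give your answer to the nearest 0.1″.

At latitude 48.4082°, cos φ = 0.663819.
1° of longitude at this latitude = 111.2 × cos φ = 73.82 km, so Δλ = -253.0 / 73816.7 = -0.0034274° = -12.339″.

Δλ = -12.3″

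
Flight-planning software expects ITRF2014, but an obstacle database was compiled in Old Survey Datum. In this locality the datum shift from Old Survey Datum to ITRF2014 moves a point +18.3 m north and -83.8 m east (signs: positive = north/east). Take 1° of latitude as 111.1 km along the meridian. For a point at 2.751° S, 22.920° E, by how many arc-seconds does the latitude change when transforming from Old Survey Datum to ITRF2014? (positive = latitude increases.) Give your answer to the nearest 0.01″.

Δφ = 0.59″

1° of latitude = 111.1 km, so Δφ = 18.3 / 111100 = 0.0001647° = 0.593″.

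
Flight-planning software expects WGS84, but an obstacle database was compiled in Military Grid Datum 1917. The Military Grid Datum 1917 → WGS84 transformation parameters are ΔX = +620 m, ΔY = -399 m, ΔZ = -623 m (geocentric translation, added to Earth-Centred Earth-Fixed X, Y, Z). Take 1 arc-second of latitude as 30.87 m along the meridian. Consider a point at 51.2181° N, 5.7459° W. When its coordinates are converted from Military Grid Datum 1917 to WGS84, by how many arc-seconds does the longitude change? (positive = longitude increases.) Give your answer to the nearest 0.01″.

sin φ = 0.779536, cos φ = 0.626358, sin λ = -0.100117, cos λ = 0.994976.
East component: ΔE = −sin λ·ΔX + cos λ·ΔY = −(-0.100117)(620) + (0.994976)(-399) = -334.92 m.
1° of latitude spans 3600 × 30.87 = 111132 m; at latitude φ, 1° of longitude spans that × cos φ = 69608.4 m, so Δλ = -334.92 / 69608.4 × 3600 = -17.322″.

Δλ = -17.32″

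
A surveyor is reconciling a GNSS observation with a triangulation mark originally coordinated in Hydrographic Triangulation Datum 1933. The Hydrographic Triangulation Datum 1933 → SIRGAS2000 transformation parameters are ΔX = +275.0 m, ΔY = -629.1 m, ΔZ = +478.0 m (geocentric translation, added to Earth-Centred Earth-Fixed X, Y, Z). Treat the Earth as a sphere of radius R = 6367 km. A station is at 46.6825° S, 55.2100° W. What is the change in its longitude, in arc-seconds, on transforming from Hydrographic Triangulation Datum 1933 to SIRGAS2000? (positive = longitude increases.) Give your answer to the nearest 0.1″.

sin φ = -0.727563, cos φ = 0.686041, sin λ = -0.821249, cos λ = 0.570570.
East component: ΔE = −sin λ·ΔX + cos λ·ΔY = −(-0.821249)(275.0) + (0.570570)(-629.1) = -133.10 m.
1° of latitude spans πR/180 = 111125 m; at latitude φ, 1° of longitude spans that × cos φ = 76236.3 m, so Δλ = -133.10 / 76236.3 × 3600 = -6.285″.

Δλ = -6.3″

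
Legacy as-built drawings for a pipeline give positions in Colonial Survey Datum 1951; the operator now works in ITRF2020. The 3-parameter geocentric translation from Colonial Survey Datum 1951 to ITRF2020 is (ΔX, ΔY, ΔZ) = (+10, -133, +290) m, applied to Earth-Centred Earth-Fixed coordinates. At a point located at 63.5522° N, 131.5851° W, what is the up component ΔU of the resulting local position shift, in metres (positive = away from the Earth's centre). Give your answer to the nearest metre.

At φ = 63.5522°, λ = -131.5851°: sin φ = 0.895341, cos φ = 0.445382, sin λ = -0.747971, cos λ = -0.663732.
ΔU = cos φ cos λ·ΔX + cos φ sin λ·ΔY + sin φ·ΔZ = (0.445382)(-0.663732)(10) + (0.445382)(-0.747971)(-133) + (0.895341)(290) = 301.00 m.

ΔU = 301 m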